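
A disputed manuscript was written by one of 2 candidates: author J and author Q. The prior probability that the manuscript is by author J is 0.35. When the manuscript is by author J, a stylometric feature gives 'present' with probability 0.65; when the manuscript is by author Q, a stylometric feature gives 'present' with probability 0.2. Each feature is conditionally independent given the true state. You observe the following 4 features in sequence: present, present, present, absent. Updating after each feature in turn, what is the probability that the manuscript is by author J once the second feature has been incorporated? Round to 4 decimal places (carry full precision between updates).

After 'present': P(author J) = 0.65·0.3500 / (0.65·0.3500 + 0.2·0.6500) ≈ 0.6364
After 'present': P(author J) = 0.65·0.6364 / (0.65·0.6364 + 0.2·0.3636) ≈ 0.8505

0.8505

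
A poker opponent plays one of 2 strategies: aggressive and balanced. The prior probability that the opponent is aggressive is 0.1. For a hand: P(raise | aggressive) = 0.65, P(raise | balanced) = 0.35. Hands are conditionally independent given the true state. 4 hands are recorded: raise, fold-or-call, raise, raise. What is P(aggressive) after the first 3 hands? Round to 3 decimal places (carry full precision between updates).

0.171

After 'raise': P(aggressive) = 0.65·0.1000 / (0.65·0.1000 + 0.35·0.9000) ≈ 0.1711
After 'fold-or-call': P(aggressive) = 0.35·0.1711 / (0.35·0.1711 + 0.65·0.8289) ≈ 0.1000
After 'raise': P(aggressive) = 0.65·0.1000 / (0.65·0.1000 + 0.35·0.9000) ≈ 0.1711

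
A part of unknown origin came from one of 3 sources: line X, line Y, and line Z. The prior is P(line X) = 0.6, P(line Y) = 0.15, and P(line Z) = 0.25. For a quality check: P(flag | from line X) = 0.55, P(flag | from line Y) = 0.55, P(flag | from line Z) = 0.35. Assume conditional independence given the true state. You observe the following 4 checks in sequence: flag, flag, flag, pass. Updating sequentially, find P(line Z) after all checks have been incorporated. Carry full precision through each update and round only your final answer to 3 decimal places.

0.110

Apply Bayes' rule sequentially, carrying P(line Z) forward.
After 'flag': normaliser = 0.55·0.6000 + 0.55·0.1500 + 0.35·0.2500; P(line X) ≈ 0.6600, P(line Y) ≈ 0.1650, P(line Z) ≈ 0.1750
After 'flag': normaliser = 0.55·0.6600 + 0.55·0.1650 + 0.35·0.1750; P(line X) ≈ 0.7049, P(line Y) ≈ 0.1762, P(line Z) ≈ 0.1189
After 'flag': normaliser = 0.55·0.7049 + 0.55·0.1762 + 0.35·0.1189; P(line X) ≈ 0.7367, P(line Y) ≈ 0.1842, P(line Z) ≈ 0.0791
After 'pass': normaliser = 0.45·0.7367 + 0.45·0.1842 + 0.65·0.0791; P(line X) ≈ 0.7117, P(line Y) ≈ 0.1779, P(line Z) ≈ 0.1104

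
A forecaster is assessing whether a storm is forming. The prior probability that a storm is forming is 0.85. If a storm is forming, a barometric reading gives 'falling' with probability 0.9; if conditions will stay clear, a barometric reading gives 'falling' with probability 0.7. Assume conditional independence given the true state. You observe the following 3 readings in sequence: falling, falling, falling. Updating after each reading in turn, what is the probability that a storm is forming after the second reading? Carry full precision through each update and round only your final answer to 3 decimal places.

After 'falling': P(storm) = 0.9·0.8500 / (0.9·0.8500 + 0.7·0.1500) ≈ 0.8793
After 'falling': P(storm) = 0.9·0.8793 / (0.9·0.8793 + 0.7·0.1207) ≈ 0.9035

0.904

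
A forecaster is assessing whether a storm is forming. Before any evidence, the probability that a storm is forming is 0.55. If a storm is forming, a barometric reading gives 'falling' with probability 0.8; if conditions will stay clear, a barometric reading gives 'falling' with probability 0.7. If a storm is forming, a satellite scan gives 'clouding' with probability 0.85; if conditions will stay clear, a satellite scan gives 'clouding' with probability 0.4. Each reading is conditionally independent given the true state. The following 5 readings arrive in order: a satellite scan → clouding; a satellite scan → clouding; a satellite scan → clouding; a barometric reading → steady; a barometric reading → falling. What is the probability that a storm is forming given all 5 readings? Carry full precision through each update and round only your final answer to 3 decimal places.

After a satellite scan='clouding': P(storm) = 0.85·0.5500 / (0.85·0.5500 + 0.4·0.4500) ≈ 0.7220
After a satellite scan='clouding': P(storm) = 0.85·0.7220 / (0.85·0.7220 + 0.4·0.2780) ≈ 0.8466
After a satellite scan='clouding': P(storm) = 0.85·0.8466 / (0.85·0.8466 + 0.4·0.1534) ≈ 0.9214
After a barometric reading='steady': P(storm) = 0.2·0.9214 / (0.2·0.9214 + 0.3·0.0786) ≈ 0.8866
After a barometric reading='falling': P(storm) = 0.8·0.8866 / (0.8·0.8866 + 0.7·0.1134) ≈ 0.8994

0.899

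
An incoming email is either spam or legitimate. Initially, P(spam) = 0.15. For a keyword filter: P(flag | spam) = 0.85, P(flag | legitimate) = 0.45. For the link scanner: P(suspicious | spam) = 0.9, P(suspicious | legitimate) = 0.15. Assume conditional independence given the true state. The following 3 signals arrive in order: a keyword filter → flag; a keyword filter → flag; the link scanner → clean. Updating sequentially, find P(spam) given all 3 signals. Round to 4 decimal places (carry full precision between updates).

After a keyword filter='flag': P(spam) = 0.85·0.1500 / (0.85·0.1500 + 0.45·0.8500) ≈ 0.2500
After a keyword filter='flag': P(spam) = 0.85·0.2500 / (0.85·0.2500 + 0.45·0.7500) ≈ 0.3864
After the link scanner='clean': P(spam) = 0.1·0.3864 / (0.1·0.3864 + 0.85·0.6136) ≈ 0.0690

0.0690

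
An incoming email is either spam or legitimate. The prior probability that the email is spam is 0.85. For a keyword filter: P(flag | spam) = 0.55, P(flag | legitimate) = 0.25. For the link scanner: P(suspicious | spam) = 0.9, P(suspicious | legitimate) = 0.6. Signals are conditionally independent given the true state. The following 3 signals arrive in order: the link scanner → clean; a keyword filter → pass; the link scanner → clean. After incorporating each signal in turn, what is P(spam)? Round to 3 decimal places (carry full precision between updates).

Apply Bayes' rule sequentially, carrying P(spam) forward.
After the link scanner='clean': P(spam) = 0.1·0.8500 / (0.1·0.8500 + 0.4·0.1500) ≈ 0.5862
After a keyword filter='pass': P(spam) = 0.45·0.5862 / (0.45·0.5862 + 0.75·0.4138) ≈ 0.4595
After the link scanner='clean': P(spam) = 0.1·0.4595 / (0.1·0.4595 + 0.4·0.5405) ≈ 0.1753

0.175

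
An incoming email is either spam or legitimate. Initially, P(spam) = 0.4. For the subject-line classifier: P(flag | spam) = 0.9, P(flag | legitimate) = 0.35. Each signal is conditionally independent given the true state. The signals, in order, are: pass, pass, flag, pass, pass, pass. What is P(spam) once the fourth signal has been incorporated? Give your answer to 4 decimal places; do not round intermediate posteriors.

After 'pass': P(spam) = 0.1·0.4000 / (0.1·0.4000 + 0.65·0.6000) ≈ 0.0930
After 'pass': P(spam) = 0.1·0.0930 / (0.1·0.0930 + 0.65·0.9070) ≈ 0.0155
After 'flag': P(spam) = 0.9·0.0155 / (0.9·0.0155 + 0.35·0.9845) ≈ 0.0390
After 'pass': P(spam) = 0.1·0.0390 / (0.1·0.0390 + 0.65·0.9610) ≈ 0.0062

0.0062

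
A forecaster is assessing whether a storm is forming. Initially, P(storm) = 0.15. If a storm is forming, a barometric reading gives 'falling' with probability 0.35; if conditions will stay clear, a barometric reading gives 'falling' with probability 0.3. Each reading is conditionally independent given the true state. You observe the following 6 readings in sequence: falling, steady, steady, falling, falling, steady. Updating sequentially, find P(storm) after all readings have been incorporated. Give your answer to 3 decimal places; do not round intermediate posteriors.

After 'falling': P(storm) = 0.35·0.1500 / (0.35·0.1500 + 0.3·0.8500) ≈ 0.1707
After 'steady': P(storm) = 0.65·0.1707 / (0.65·0.1707 + 0.7·0.8293) ≈ 0.1605
After 'steady': P(storm) = 0.65·0.1605 / (0.65·0.1605 + 0.7·0.8395) ≈ 0.1508
After 'falling': P(storm) = 0.35·0.1508 / (0.35·0.1508 + 0.3·0.8492) ≈ 0.1716
After 'falling': P(storm) = 0.35·0.1716 / (0.35·0.1716 + 0.3·0.8284) ≈ 0.1946
After 'steady': P(storm) = 0.65·0.1946 / (0.65·0.1946 + 0.7·0.8054) ≈ 0.1833

0.183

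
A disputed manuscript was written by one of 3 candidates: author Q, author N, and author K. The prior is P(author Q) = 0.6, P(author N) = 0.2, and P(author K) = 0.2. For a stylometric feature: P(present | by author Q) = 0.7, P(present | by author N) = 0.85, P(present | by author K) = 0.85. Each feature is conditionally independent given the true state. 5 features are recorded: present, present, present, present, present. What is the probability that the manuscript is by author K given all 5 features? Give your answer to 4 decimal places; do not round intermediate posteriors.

Apply Bayes' rule sequentially, carrying P(author K) forward.
After 'present': normaliser = 0.7·0.6000 + 0.85·0.2000 + 0.85·0.2000; P(author Q) ≈ 0.5526, P(author N) ≈ 0.2237, P(author K) ≈ 0.2237
After 'present': normaliser = 0.7·0.5526 + 0.85·0.2237 + 0.85·0.2237; P(author Q) ≈ 0.5043, P(author N) ≈ 0.2479, P(author K) ≈ 0.2479
After 'present': normaliser = 0.7·0.5043 + 0.85·0.2479 + 0.85·0.2479; P(author Q) ≈ 0.4559, P(author N) ≈ 0.2721, P(author K) ≈ 0.2721
After 'present': normaliser = 0.7·0.4559 + 0.85·0.2721 + 0.85·0.2721; P(author Q) ≈ 0.4083, P(author N) ≈ 0.2959, P(author K) ≈ 0.2959
After 'present': normaliser = 0.7·0.4083 + 0.85·0.2959 + 0.85·0.2959; P(author Q) ≈ 0.3623, P(author N) ≈ 0.3188, P(author K) ≈ 0.3188

0.3188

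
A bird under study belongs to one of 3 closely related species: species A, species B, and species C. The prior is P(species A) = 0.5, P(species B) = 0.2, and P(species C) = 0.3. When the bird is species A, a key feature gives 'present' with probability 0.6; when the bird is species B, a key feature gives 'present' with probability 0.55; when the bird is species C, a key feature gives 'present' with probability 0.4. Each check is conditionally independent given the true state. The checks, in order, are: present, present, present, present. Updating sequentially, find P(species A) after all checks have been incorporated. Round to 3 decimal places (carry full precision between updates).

0.714

After 'present': normaliser = 0.6·0.5000 + 0.55·0.2000 + 0.4·0.3000; P(species A) ≈ 0.5660, P(species B) ≈ 0.2075, P(species C) ≈ 0.2264
After 'present': normaliser = 0.6·0.5660 + 0.55·0.2075 + 0.4·0.2264; P(species A) ≈ 0.6239, P(species B) ≈ 0.2097, P(species C) ≈ 0.1664
After 'present': normaliser = 0.6·0.6239 + 0.55·0.2097 + 0.4·0.1664; P(species A) ≈ 0.6730, P(species B) ≈ 0.2074, P(species C) ≈ 0.1196
After 'present': normaliser = 0.6·0.6730 + 0.55·0.2074 + 0.4·0.1196; P(species A) ≈ 0.7138, P(species B) ≈ 0.2016, P(species C) ≈ 0.0846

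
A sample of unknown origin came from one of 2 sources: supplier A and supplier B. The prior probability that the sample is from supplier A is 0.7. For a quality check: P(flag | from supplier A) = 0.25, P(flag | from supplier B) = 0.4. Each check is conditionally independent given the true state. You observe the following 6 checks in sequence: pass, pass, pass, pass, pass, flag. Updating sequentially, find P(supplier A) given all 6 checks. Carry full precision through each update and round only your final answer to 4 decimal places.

Apply Bayes' rule sequentially, carrying P(supplier A) forward.
After 'pass': P(supplier A) = 0.75·0.7000 / (0.75·0.7000 + 0.6·0.3000) ≈ 0.7447
After 'pass': P(supplier A) = 0.75·0.7447 / (0.75·0.7447 + 0.6·0.2553) ≈ 0.7848
After 'pass': P(supplier A) = 0.75·0.7848 / (0.75·0.7848 + 0.6·0.2152) ≈ 0.8201
After 'pass': P(supplier A) = 0.75·0.8201 / (0.75·0.8201 + 0.6·0.1799) ≈ 0.8507
After 'pass': P(supplier A) = 0.75·0.8507 / (0.75·0.8507 + 0.6·0.1493) ≈ 0.8769
After 'flag': P(supplier A) = 0.25·0.8769 / (0.25·0.8769 + 0.4·0.1231) ≈ 0.8165

0.8165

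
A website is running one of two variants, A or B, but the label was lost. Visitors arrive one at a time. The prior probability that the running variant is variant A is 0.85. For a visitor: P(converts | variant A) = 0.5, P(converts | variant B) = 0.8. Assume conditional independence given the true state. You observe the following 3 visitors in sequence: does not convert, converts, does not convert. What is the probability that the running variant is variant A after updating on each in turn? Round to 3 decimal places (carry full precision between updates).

0.957

After 'does not convert': P(A) = 0.5·0.8500 / (0.5·0.8500 + 0.2·0.1500) ≈ 0.9341
After 'converts': P(A) = 0.5·0.9341 / (0.5·0.9341 + 0.8·0.0659) ≈ 0.8985
After 'does not convert': P(A) = 0.5·0.8985 / (0.5·0.8985 + 0.2·0.1015) ≈ 0.9568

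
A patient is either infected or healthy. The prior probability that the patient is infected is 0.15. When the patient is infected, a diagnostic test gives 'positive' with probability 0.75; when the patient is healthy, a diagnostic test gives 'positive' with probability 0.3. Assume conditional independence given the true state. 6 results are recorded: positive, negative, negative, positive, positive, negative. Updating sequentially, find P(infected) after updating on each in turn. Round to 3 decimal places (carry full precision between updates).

0.112

After 'positive': P(infected) = 0.75·0.1500 / (0.75·0.1500 + 0.3·0.8500) ≈ 0.3061
After 'negative': P(infected) = 0.25·0.3061 / (0.25·0.3061 + 0.7·0.6939) ≈ 0.1361
After 'negative': P(infected) = 0.25·0.1361 / (0.25·0.1361 + 0.7·0.8639) ≈ 0.0533
After 'positive': P(infected) = 0.75·0.0533 / (0.75·0.0533 + 0.3·0.9467) ≈ 0.1233
After 'positive': P(infected) = 0.75·0.1233 / (0.75·0.1233 + 0.3·0.8767) ≈ 0.2602
After 'negative': P(infected) = 0.25·0.2602 / (0.25·0.2602 + 0.7·0.7398) ≈ 0.1116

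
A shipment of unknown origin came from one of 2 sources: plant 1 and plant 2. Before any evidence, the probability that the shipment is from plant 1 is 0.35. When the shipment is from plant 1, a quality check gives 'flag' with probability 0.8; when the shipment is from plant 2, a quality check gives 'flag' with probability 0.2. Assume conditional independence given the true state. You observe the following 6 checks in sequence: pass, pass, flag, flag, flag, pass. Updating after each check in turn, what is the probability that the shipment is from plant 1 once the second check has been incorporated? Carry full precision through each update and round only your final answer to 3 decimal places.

Apply Bayes' rule sequentially, carrying P(plant 1) forward.
After 'pass': P(plant 1) = 0.2·0.3500 / (0.2·0.3500 + 0.8·0.6500) ≈ 0.1186
After 'pass': P(plant 1) = 0.2·0.1186 / (0.2·0.1186 + 0.8·0.8814) ≈ 0.0326

0.033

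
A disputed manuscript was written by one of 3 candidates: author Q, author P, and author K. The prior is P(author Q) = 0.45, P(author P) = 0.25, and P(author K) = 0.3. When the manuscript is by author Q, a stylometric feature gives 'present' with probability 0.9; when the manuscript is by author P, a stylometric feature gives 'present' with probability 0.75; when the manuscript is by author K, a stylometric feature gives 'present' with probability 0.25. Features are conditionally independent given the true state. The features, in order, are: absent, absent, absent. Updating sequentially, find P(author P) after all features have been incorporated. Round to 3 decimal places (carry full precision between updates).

After 'absent': normaliser = 0.1·0.4500 + 0.25·0.2500 + 0.75·0.3000; P(author Q) ≈ 0.1353, P(author P) ≈ 0.1880, P(author K) ≈ 0.6767
After 'absent': normaliser = 0.1·0.1353 + 0.25·0.1880 + 0.75·0.6767; P(author Q) ≈ 0.0238, P(author P) ≈ 0.0827, P(author K) ≈ 0.8934
After 'absent': normaliser = 0.1·0.0238 + 0.25·0.0827 + 0.75·0.8934; P(author Q) ≈ 0.0034, P(author P) ≈ 0.0298, P(author K) ≈ 0.9667

0.030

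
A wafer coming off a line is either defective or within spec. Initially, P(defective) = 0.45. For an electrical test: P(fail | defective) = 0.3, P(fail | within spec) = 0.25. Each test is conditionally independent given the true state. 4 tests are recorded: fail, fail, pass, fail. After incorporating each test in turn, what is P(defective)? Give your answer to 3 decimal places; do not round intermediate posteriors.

0.569

After 'fail': P(defective) = 0.3·0.4500 / (0.3·0.4500 + 0.25·0.5500) ≈ 0.4954
After 'fail': P(defective) = 0.3·0.4954 / (0.3·0.4954 + 0.25·0.5046) ≈ 0.5409
After 'pass': P(defective) = 0.7·0.5409 / (0.7·0.5409 + 0.75·0.4591) ≈ 0.5237
After 'fail': P(defective) = 0.3·0.5237 / (0.3·0.5237 + 0.25·0.4763) ≈ 0.5689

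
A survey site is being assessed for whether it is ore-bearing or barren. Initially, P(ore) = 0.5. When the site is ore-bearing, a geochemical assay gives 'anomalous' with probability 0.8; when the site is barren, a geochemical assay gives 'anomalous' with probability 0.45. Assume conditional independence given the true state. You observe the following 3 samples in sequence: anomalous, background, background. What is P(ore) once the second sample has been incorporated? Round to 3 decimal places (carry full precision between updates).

After 'anomalous': P(ore) = 0.8·0.5000 / (0.8·0.5000 + 0.45·0.5000) ≈ 0.6400
After 'background': P(ore) = 0.2·0.6400 / (0.2·0.6400 + 0.55·0.3600) ≈ 0.3926

0.393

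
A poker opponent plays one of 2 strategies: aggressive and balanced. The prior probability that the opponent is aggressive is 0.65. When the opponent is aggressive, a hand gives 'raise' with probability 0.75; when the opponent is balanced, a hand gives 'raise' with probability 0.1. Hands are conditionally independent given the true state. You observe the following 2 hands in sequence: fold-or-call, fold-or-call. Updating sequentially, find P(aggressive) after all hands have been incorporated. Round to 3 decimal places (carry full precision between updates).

0.125

Apply Bayes' rule sequentially, carrying P(aggressive) forward.
After 'fold-or-call': P(aggressive) = 0.25·0.6500 / (0.25·0.6500 + 0.9·0.3500) ≈ 0.3403
After 'fold-or-call': P(aggressive) = 0.25·0.3403 / (0.25·0.3403 + 0.9·0.6597) ≈ 0.1253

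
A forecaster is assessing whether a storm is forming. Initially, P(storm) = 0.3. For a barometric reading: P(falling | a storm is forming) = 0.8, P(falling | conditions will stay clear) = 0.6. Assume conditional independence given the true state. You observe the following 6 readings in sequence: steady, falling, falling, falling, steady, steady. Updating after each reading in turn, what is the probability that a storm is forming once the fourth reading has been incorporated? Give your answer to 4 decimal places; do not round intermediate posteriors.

0.3368

Each posterior becomes the prior for the next update.
After 'steady': P(storm) = 0.2·0.3000 / (0.2·0.3000 + 0.4·0.7000) ≈ 0.1765
After 'falling': P(storm) = 0.8·0.1765 / (0.8·0.1765 + 0.6·0.8235) ≈ 0.2222
After 'falling': P(storm) = 0.8·0.2222 / (0.8·0.2222 + 0.6·0.7778) ≈ 0.2759
After 'falling': P(storm) = 0.8·0.2759 / (0.8·0.2759 + 0.6·0.7241) ≈ 0.3368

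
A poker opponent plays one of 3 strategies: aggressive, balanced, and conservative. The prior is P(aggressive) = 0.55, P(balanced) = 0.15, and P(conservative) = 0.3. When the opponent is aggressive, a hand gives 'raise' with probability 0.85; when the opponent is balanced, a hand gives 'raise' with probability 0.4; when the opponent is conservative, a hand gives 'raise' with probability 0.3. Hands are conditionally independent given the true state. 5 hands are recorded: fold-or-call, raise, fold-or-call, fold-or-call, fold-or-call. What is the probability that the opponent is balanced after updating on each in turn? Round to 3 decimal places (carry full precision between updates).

After 'fold-or-call': normaliser = 0.15·0.5500 + 0.6·0.1500 + 0.7·0.3000; P(aggressive) ≈ 0.2157, P(balanced) ≈ 0.2353, P(conservative) ≈ 0.5490
After 'raise': normaliser = 0.85·0.2157 + 0.4·0.2353 + 0.3·0.5490; P(aggressive) ≈ 0.4146, P(balanced) ≈ 0.2129, P(conservative) ≈ 0.3725
After 'fold-or-call': normaliser = 0.15·0.4146 + 0.6·0.2129 + 0.7·0.3725; P(aggressive) ≈ 0.1380, P(balanced) ≈ 0.2834, P(conservative) ≈ 0.5786
After 'fold-or-call': normaliser = 0.15·0.1380 + 0.6·0.2834 + 0.7·0.5786; P(aggressive) ≈ 0.0347, P(balanced) ≈ 0.2854, P(conservative) ≈ 0.6798
After 'fold-or-call': normaliser = 0.15·0.0347 + 0.6·0.2854 + 0.7·0.6798; P(aggressive) ≈ 0.0080, P(balanced) ≈ 0.2625, P(conservative) ≈ 0.7295

0.263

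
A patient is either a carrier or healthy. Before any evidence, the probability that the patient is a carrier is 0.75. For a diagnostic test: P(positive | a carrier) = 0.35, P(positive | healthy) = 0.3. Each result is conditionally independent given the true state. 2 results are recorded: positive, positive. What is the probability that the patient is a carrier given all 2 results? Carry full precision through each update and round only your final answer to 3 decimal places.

After 'positive': P(carrier) = 0.35·0.7500 / (0.35·0.7500 + 0.3·0.2500) ≈ 0.7778
After 'positive': P(carrier) = 0.35·0.7778 / (0.35·0.7778 + 0.3·0.2222) ≈ 0.8033

0.803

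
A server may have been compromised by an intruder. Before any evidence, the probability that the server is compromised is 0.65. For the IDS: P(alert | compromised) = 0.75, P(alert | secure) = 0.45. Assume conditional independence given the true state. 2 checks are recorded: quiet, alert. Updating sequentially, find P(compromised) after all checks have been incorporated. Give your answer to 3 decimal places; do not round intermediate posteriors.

0.585

After 'quiet': P(compromised) = 0.25·0.6500 / (0.25·0.6500 + 0.55·0.3500) ≈ 0.4577
After 'alert': P(compromised) = 0.75·0.4577 / (0.75·0.4577 + 0.45·0.5423) ≈ 0.5845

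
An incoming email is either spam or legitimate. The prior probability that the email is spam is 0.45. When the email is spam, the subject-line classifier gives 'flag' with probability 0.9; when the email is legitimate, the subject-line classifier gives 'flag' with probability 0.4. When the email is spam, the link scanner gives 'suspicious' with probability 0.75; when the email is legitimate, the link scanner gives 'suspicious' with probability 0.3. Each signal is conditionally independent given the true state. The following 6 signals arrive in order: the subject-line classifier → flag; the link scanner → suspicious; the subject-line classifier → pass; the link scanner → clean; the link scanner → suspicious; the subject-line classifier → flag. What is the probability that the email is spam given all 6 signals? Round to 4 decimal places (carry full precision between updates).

0.6064

Apply Bayes' rule sequentially, carrying P(spam) forward.
After the subject-line classifier='flag': P(spam) = 0.9·0.4500 / (0.9·0.4500 + 0.4·0.5500) ≈ 0.6480
After the link scanner='suspicious': P(spam) = 0.75·0.6480 / (0.75·0.6480 + 0.3·0.3520) ≈ 0.8215
After the subject-line classifier='pass': P(spam) = 0.1·0.8215 / (0.1·0.8215 + 0.6·0.1785) ≈ 0.4341
After the link scanner='clean': P(spam) = 0.25·0.4341 / (0.25·0.4341 + 0.7·0.5659) ≈ 0.2150
After the link scanner='suspicious': P(spam) = 0.75·0.2150 / (0.75·0.2150 + 0.3·0.7850) ≈ 0.4065
After the subject-line classifier='flag': P(spam) = 0.9·0.4065 / (0.9·0.4065 + 0.4·0.5935) ≈ 0.6064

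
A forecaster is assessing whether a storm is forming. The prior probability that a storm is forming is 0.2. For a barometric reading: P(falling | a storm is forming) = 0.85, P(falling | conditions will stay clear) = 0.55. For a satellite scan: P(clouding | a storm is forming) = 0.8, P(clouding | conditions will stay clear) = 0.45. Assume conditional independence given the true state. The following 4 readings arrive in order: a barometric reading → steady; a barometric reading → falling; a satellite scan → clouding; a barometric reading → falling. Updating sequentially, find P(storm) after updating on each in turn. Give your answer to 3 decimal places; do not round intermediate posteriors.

0.261

Apply Bayes' rule sequentially, carrying P(storm) forward.
After a barometric reading='steady': P(storm) = 0.15·0.2000 / (0.15·0.2000 + 0.45·0.8000) ≈ 0.0769
After a barometric reading='falling': P(storm) = 0.85·0.0769 / (0.85·0.0769 + 0.55·0.9231) ≈ 0.1141
After a satellite scan='clouding': P(storm) = 0.8·0.1141 / (0.8·0.1141 + 0.45·0.8859) ≈ 0.1863
After a barometric reading='falling': P(storm) = 0.85·0.1863 / (0.85·0.1863 + 0.55·0.8137) ≈ 0.2614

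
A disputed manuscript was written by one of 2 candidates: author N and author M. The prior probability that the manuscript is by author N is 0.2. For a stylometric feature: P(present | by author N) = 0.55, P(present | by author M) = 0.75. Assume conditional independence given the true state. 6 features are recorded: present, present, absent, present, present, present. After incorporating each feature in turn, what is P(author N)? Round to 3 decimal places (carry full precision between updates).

After 'present': P(author N) = 0.55·0.2000 / (0.55·0.2000 + 0.75·0.8000) ≈ 0.1549
After 'present': P(author N) = 0.55·0.1549 / (0.55·0.1549 + 0.75·0.8451) ≈ 0.1185
After 'absent': P(author N) = 0.45·0.1185 / (0.45·0.1185 + 0.25·0.8815) ≈ 0.1948
After 'present': P(author N) = 0.55·0.1948 / (0.55·0.1948 + 0.75·0.8052) ≈ 0.1507
After 'present': P(author N) = 0.55·0.1507 / (0.55·0.1507 + 0.75·0.8493) ≈ 0.1152
After 'present': P(author N) = 0.55·0.1152 / (0.55·0.1152 + 0.75·0.8848) ≈ 0.0871

0.087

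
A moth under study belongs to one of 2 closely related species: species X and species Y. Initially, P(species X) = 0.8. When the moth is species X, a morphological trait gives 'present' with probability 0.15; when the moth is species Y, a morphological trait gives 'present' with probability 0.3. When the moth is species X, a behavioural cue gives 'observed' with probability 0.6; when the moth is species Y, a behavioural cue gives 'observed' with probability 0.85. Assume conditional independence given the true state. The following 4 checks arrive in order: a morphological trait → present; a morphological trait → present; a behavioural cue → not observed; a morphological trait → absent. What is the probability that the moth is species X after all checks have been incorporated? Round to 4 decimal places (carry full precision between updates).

0.7640

After a morphological trait='present': P(species X) = 0.15·0.8000 / (0.15·0.8000 + 0.3·0.2000) ≈ 0.6667
After a morphological trait='present': P(species X) = 0.15·0.6667 / (0.15·0.6667 + 0.3·0.3333) ≈ 0.5000
After a behavioural cue='not observed': P(species X) = 0.4·0.5000 / (0.4·0.5000 + 0.15·0.5000) ≈ 0.7273
After a morphological trait='absent': P(species X) = 0.85·0.7273 / (0.85·0.7273 + 0.7·0.2727) ≈ 0.7640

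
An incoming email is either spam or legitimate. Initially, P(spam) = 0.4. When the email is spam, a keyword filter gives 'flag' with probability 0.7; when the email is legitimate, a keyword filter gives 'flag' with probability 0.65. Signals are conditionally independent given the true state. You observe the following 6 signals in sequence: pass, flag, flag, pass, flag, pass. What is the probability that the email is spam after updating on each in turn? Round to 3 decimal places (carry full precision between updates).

After 'pass': P(spam) = 0.3·0.4000 / (0.3·0.4000 + 0.35·0.6000) ≈ 0.3636
After 'flag': P(spam) = 0.7·0.3636 / (0.7·0.3636 + 0.65·0.6364) ≈ 0.3810
After 'flag': P(spam) = 0.7·0.3810 / (0.7·0.3810 + 0.65·0.6190) ≈ 0.3986
After 'pass': P(spam) = 0.3·0.3986 / (0.3·0.3986 + 0.35·0.6014) ≈ 0.3623
After 'flag': P(spam) = 0.7·0.3623 / (0.7·0.3623 + 0.65·0.6377) ≈ 0.3796
After 'pass': P(spam) = 0.3·0.3796 / (0.3·0.3796 + 0.35·0.6204) ≈ 0.3440

0.344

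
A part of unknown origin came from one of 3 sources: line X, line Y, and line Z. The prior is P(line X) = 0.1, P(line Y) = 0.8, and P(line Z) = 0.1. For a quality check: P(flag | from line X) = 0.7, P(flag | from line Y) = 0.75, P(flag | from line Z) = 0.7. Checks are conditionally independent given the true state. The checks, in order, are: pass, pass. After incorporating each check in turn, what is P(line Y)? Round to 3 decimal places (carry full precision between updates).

Apply Bayes' rule sequentially, carrying P(line Y) forward.
After 'pass': normaliser = 0.3·0.1000 + 0.25·0.8000 + 0.3·0.1000; P(line X) ≈ 0.1154, P(line Y) ≈ 0.7692, P(line Z) ≈ 0.1154
After 'pass': normaliser = 0.3·0.1154 + 0.25·0.7692 + 0.3·0.1154; P(line X) ≈ 0.1324, P(line Y) ≈ 0.7353, P(line Z) ≈ 0.1324

0.735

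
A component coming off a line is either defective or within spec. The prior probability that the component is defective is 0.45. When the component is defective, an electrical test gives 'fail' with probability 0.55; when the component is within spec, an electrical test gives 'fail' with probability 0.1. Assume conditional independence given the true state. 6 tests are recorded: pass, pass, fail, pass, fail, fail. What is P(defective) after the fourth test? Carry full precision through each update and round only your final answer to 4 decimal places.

Apply Bayes' rule sequentially, carrying P(defective) forward.
After 'pass': P(defective) = 0.45·0.4500 / (0.45·0.4500 + 0.9·0.5500) ≈ 0.2903
After 'pass': P(defective) = 0.45·0.2903 / (0.45·0.2903 + 0.9·0.7097) ≈ 0.1698
After 'fail': P(defective) = 0.55·0.1698 / (0.55·0.1698 + 0.1·0.8302) ≈ 0.5294
After 'pass': P(defective) = 0.45·0.5294 / (0.45·0.5294 + 0.9·0.4706) ≈ 0.3600

0.3600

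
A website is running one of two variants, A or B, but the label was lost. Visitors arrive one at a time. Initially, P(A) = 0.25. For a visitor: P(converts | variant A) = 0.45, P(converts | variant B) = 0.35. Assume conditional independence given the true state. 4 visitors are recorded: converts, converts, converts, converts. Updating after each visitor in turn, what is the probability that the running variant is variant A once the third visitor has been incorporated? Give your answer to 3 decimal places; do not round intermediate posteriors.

After 'converts': P(A) = 0.45·0.2500 / (0.45·0.2500 + 0.35·0.7500) ≈ 0.3000
After 'converts': P(A) = 0.45·0.3000 / (0.45·0.3000 + 0.35·0.7000) ≈ 0.3553
After 'converts': P(A) = 0.45·0.3553 / (0.45·0.3553 + 0.35·0.6447) ≈ 0.4147

0.415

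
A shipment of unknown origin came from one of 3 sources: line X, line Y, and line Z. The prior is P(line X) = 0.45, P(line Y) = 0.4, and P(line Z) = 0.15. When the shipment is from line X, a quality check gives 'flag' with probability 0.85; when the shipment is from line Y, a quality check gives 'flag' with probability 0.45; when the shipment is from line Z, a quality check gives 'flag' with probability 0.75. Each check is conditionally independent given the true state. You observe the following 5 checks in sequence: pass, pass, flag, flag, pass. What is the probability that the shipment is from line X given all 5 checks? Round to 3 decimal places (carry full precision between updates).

0.069

Apply Bayes' rule sequentially, carrying P(line X) forward.
After 'pass': normaliser = 0.15·0.4500 + 0.55·0.4000 + 0.25·0.1500; P(line X) ≈ 0.2077, P(line Y) ≈ 0.6769, P(line Z) ≈ 0.1154
After 'pass': normaliser = 0.15·0.2077 + 0.55·0.6769 + 0.25·0.1154; P(line X) ≈ 0.0721, P(line Y) ≈ 0.8612, P(line Z) ≈ 0.0667
After 'flag': normaliser = 0.85·0.0721 + 0.45·0.8612 + 0.75·0.0667; P(line X) ≈ 0.1228, P(line Y) ≈ 0.7769, P(line Z) ≈ 0.1003
After 'flag': normaliser = 0.85·0.1228 + 0.45·0.7769 + 0.75·0.1003; P(line X) ≈ 0.1972, P(line Y) ≈ 0.6606, P(line Z) ≈ 0.1422
After 'pass': normaliser = 0.15·0.1972 + 0.55·0.6606 + 0.25·0.1422; P(line X) ≈ 0.0690, P(line Y) ≈ 0.8480, P(line Z) ≈ 0.0830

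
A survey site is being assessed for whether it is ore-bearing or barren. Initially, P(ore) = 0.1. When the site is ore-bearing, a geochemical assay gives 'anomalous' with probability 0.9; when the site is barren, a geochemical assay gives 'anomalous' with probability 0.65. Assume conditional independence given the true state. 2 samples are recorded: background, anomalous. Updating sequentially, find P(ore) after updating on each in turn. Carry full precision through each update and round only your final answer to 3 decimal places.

After 'background': P(ore) = 0.1·0.1000 / (0.1·0.1000 + 0.35·0.9000) ≈ 0.0308
After 'anomalous': P(ore) = 0.9·0.0308 / (0.9·0.0308 + 0.65·0.9692) ≈ 0.0421

0.042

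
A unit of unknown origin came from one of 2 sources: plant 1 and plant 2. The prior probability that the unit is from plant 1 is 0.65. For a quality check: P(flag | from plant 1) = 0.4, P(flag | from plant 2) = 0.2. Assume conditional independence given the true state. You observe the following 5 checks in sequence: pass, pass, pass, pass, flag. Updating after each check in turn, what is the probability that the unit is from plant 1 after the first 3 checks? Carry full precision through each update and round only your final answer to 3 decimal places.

0.439

After 'pass': P(plant 1) = 0.6·0.6500 / (0.6·0.6500 + 0.8·0.3500) ≈ 0.5821
After 'pass': P(plant 1) = 0.6·0.5821 / (0.6·0.5821 + 0.8·0.4179) ≈ 0.5109
After 'pass': P(plant 1) = 0.6·0.5109 / (0.6·0.5109 + 0.8·0.4891) ≈ 0.4393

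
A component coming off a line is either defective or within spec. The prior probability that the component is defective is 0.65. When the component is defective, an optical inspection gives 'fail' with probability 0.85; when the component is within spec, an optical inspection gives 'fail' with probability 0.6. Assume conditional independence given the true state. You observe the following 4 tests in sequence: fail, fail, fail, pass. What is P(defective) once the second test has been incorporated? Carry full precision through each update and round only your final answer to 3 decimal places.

After 'fail': P(defective) = 0.85·0.6500 / (0.85·0.6500 + 0.6·0.3500) ≈ 0.7246
After 'fail': P(defective) = 0.85·0.7246 / (0.85·0.7246 + 0.6·0.2754) ≈ 0.7885

0.788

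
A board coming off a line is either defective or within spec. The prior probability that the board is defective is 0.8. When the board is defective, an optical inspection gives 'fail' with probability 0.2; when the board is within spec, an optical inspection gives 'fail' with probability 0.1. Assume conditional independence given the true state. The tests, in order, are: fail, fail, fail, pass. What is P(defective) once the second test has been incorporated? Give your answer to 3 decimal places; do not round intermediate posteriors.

0.941

Apply Bayes' rule sequentially, carrying P(defective) forward.
After 'fail': P(defective) = 0.2·0.8000 / (0.2·0.8000 + 0.1·0.2000) ≈ 0.8889
After 'fail': P(defective) = 0.2·0.8889 / (0.2·0.8889 + 0.1·0.1111) ≈ 0.9412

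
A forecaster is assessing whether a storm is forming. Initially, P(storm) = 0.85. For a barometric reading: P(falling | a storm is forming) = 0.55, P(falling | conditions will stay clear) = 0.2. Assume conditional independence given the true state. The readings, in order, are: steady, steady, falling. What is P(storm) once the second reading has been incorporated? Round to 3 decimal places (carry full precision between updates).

Apply Bayes' rule sequentially, carrying P(storm) forward.
After 'steady': P(storm) = 0.45·0.8500 / (0.45·0.8500 + 0.8·0.1500) ≈ 0.7612
After 'steady': P(storm) = 0.45·0.7612 / (0.45·0.7612 + 0.8·0.2388) ≈ 0.6420

0.642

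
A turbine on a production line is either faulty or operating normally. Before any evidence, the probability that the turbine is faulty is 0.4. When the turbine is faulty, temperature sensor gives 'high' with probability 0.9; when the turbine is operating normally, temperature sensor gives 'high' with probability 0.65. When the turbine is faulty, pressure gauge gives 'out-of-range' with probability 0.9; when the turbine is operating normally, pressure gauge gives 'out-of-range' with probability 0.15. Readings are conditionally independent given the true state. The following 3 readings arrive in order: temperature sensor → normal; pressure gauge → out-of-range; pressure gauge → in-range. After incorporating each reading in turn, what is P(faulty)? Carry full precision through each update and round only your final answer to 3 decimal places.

0.119

After temperature sensor='normal': P(faulty) = 0.1·0.4000 / (0.1·0.4000 + 0.35·0.6000) ≈ 0.1600
After pressure gauge='out-of-range': P(faulty) = 0.9·0.1600 / (0.9·0.1600 + 0.15·0.8400) ≈ 0.5333
After pressure gauge='in-range': P(faulty) = 0.1·0.5333 / (0.1·0.5333 + 0.85·0.4667) ≈ 0.1185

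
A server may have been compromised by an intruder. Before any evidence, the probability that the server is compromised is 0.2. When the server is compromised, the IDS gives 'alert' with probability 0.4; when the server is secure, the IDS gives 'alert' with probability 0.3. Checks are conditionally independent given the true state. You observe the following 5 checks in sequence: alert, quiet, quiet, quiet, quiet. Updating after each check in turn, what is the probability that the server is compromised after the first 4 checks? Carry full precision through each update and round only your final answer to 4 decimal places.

After 'alert': P(compromised) = 0.4·0.2000 / (0.4·0.2000 + 0.3·0.8000) ≈ 0.2500
After 'quiet': P(compromised) = 0.6·0.2500 / (0.6·0.2500 + 0.7·0.7500) ≈ 0.2222
After 'quiet': P(compromised) = 0.6·0.2222 / (0.6·0.2222 + 0.7·0.7778) ≈ 0.1967
After 'quiet': P(compromised) = 0.6·0.1967 / (0.6·0.1967 + 0.7·0.8033) ≈ 0.1735

0.1735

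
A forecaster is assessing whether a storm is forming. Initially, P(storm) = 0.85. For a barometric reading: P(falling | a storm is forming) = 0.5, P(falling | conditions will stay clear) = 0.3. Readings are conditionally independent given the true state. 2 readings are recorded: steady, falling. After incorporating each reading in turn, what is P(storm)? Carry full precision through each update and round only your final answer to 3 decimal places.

Apply Bayes' rule sequentially, carrying P(storm) forward.
After 'steady': P(storm) = 0.5·0.8500 / (0.5·0.8500 + 0.7·0.1500) ≈ 0.8019
After 'falling': P(storm) = 0.5·0.8019 / (0.5·0.8019 + 0.3·0.1981) ≈ 0.8709

0.871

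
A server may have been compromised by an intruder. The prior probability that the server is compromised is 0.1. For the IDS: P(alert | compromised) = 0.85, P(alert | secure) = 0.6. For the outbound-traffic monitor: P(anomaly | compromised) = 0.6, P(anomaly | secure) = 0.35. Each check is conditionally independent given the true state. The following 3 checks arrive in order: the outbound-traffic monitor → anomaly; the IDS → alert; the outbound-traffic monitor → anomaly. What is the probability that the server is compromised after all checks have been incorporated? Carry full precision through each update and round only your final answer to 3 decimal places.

0.316

After the outbound-traffic monitor='anomaly': P(compromised) = 0.6·0.1000 / (0.6·0.1000 + 0.35·0.9000) ≈ 0.1600
After the IDS='alert': P(compromised) = 0.85·0.1600 / (0.85·0.1600 + 0.6·0.8400) ≈ 0.2125
After the outbound-traffic monitor='anomaly': P(compromised) = 0.6·0.2125 / (0.6·0.2125 + 0.35·0.7875) ≈ 0.3163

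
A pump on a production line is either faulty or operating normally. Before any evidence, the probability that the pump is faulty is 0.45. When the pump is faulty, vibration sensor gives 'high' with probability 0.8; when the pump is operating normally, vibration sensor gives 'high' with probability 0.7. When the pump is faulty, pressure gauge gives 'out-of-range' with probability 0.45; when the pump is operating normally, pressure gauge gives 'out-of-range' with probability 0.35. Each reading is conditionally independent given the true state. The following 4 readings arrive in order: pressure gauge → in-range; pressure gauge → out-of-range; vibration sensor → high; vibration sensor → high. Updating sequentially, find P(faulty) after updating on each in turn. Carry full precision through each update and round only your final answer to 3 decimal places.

0.538

After pressure gauge='in-range': P(faulty) = 0.55·0.4500 / (0.55·0.4500 + 0.65·0.5500) ≈ 0.4091
After pressure gauge='out-of-range': P(faulty) = 0.45·0.4091 / (0.45·0.4091 + 0.35·0.5909) ≈ 0.4709
After vibration sensor='high': P(faulty) = 0.8·0.4709 / (0.8·0.4709 + 0.7·0.5291) ≈ 0.5043
After vibration sensor='high': P(faulty) = 0.8·0.5043 / (0.8·0.5043 + 0.7·0.4957) ≈ 0.5376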